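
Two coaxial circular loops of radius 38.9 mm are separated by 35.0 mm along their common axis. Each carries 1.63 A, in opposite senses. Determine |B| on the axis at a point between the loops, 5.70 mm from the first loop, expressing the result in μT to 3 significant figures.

B ≈ 12.1 μT

Each loop contributes B = μ₀IR²/[2(R²+z²)^(3/2)] on the axis, with z measured from that loop.
Loop 1 (z = 0.0057 m): B₁ = 2.55×10⁻⁵ T. Loop 2 (z = 0.0293 m): B₂ = 1.34×10⁻⁵ T.
The fields oppose: B = |B₁ − B₂| = 1.21×10⁻⁵ T.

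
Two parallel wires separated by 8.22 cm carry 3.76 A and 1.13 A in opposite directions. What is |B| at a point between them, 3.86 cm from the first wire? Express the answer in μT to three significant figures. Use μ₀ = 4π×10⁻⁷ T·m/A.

B ≈ 24.7 μT

Each long wire gives B = μ₀I/(2πd). Distances are d₁ = 0.0386 m and d₂ = 0.0436 m.
B₁ = 1.95×10⁻⁵ T, B₂ = 5.18×10⁻⁶ T.
Between antiparallel currents both contributions point the same way, so they add. B = B₁ + B₂ = 1.95×10⁻⁵ + 5.18×10⁻⁶ = 2.47×10⁻⁵ T.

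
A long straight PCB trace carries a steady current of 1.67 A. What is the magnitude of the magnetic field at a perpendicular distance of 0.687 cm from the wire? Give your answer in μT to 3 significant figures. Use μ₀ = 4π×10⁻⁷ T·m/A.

For an infinitely long straight wire, B = μ₀I/(2πd).
B = (4π×10⁻⁷ × 1.67) / (2π × 0.00687) = 4.86×10⁻⁵ T.

B ≈ 48.6 μT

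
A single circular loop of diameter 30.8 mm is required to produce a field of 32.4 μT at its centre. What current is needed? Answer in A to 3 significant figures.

I ≈ 0.794 A

At the centre of a circular loop B = μ₀I/(2R), so I = 2RB/μ₀.
With R = 0.0154 m, I = 2 × 0.0154 × 3.24×10⁻⁵ / (4π×10⁻⁷) = 0.794 A.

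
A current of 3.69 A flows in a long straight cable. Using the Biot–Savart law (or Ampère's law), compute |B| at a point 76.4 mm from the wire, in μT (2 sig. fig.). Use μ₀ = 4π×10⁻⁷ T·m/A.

For an infinitely long straight wire, B = μ₀I/(2πd).
B = (4π×10⁻⁷ × 3.69) / (2π × 0.0764) = 9.66×10⁻⁶ T.

B ≈ 9.7 μT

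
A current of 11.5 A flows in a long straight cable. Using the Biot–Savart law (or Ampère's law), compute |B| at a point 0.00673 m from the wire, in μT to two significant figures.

B ≈ 340 μT

For an infinitely long straight wire, B = μ₀I/(2πd).
B = (4π×10⁻⁷ × 11.5) / (2π × 0.00673) = 3.42×10⁻⁴ T.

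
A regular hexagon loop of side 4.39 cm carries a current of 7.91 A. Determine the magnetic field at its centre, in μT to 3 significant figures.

B ≈ 125 μT

Each side is a finite straight segment at perpendicular distance d = a/(2 tan(π/6)) = 0.03802 m from the centre, with end-angles ±π/6.
One side contributes B₁ = (μ₀I/4πd)·2 sin(π/6) = 2.08×10⁻⁵ T.
All 6 sides add in the same direction: B = 6 × 2.08×10⁻⁵ = 1.25×10⁻⁴ T.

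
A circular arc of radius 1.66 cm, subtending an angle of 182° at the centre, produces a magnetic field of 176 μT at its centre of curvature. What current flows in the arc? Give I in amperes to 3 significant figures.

For a circular arc, B = μ₀Iφ/(4πR) with φ in radians; here φ = 3.176 rad.
So I = 4πRB/(μ₀φ) = 4π × 0.0166 × 1.76×10⁻⁴ / (4π×10⁻⁷ × 3.176) = 9.20 A.

I ≈ 9.20 A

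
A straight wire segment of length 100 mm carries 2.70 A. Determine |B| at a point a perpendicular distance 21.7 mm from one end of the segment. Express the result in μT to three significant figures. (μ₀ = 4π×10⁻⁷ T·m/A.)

For a finite straight segment, B = (μ₀I/4πd)(sinθ₁ + sinθ₂), where θ₁, θ₂ are the angles from the perpendicular to each end.
The perpendicular foot is at one end, so the two end-offsets along the wire are 0 and L = 0.1 m.
sinθ₁ = 0/√(0²+0.0217²) = 0.0000; sinθ₂ = 0.1/√(0.1²+0.0217²) = 0.9773.
B = (4π×10⁻⁷ × 2.70) / (4π × 0.0217) × (0.0000 + 0.9773) = 1.22×10⁻⁵ T.

B ≈ 12.2 μT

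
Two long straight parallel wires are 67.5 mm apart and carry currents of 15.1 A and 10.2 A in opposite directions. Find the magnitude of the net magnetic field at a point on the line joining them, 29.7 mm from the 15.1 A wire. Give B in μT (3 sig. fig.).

Each long wire gives B = μ₀I/(2πd). Distances are d₁ = 0.0297 m and d₂ = 0.0378 m.
B₁ = 1.02×10⁻⁴ T, B₂ = 5.40×10⁻⁵ T.
Between antiparallel currents both contributions point the same way, so they add. B = B₁ + B₂ = 1.02×10⁻⁴ + 5.40×10⁻⁵ = 1.56×10⁻⁴ T.

B ≈ 156 μT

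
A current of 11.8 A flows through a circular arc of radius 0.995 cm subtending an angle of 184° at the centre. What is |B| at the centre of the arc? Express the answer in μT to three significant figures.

B ≈ 381 μT

The Biot–Savart field of a circular arc at its centre is B = μ₀Iφ/(4πR), with φ = 3.211 rad.
B = (4π×10⁻⁷ × 11.8 × 3.211) / (4π × 0.00995) = 3.81×10⁻⁴ T.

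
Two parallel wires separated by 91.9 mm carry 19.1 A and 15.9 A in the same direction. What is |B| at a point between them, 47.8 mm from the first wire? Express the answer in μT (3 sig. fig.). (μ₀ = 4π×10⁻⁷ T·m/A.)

B ≈ 7.81 μT

Each long wire gives B = μ₀I/(2πd). Distances are d₁ = 0.0478 m and d₂ = 0.0441 m.
B₁ = 7.99×10⁻⁵ T, B₂ = 7.21×10⁻⁵ T.
Between parallel currents the two contributions point in opposite directions, so they subtract. B = |B₁ − B₂| = |7.99×10⁻⁵ − 7.21×10⁻⁵| = 7.81×10⁻⁶ T.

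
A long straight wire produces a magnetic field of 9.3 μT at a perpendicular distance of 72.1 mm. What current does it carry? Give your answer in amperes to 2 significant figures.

For a long straight wire B = μ₀I/(2πd), so I = 2πdB/μ₀.
I = 2π × 0.0721 × 9.30×10⁻⁶ / (4π×10⁻⁷) = 3.35 A.

I ≈ 3.4 A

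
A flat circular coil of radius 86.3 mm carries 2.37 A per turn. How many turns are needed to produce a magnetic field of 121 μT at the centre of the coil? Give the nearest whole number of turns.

N = 7

For an N-turn coil, B = Nμ₀I/(2R). A single turn gives B₁ = 1.73×10⁻⁵ T with R = 0.0863 m.
N = B/B₁ = 1.21×10⁻⁴ / 1.73×10⁻⁵ = 7.01.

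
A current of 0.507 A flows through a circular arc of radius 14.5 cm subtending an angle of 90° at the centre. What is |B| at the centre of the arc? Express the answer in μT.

The Biot–Savart field of a circular arc at its centre is B = μ₀Iφ/(4πR), with φ = 1.571 rad.
B = (4π×10⁻⁷ × 0.507 × 1.571) / (4π × 0.145) = 5.49×10⁻⁷ T.

B ≈ 0.549 μT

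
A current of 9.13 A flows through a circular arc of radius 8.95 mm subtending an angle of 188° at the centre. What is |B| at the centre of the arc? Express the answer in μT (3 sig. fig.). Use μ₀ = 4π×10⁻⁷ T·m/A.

B ≈ 335 μT

The Biot–Savart field of a circular arc at its centre is B = μ₀Iφ/(4πR), with φ = 3.281 rad.
B = (4π×10⁻⁷ × 9.13 × 3.281) / (4π × 0.00895) = 3.35×10⁻⁴ T.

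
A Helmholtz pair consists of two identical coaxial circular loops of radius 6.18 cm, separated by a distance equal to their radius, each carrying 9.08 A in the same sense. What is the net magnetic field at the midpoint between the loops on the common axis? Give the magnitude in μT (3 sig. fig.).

Each loop contributes B = μ₀IR²/[2(R²+z²)^(3/2)] on the axis, with z measured from that loop.
Loop 1 (z = 0.0309 m): B₁ = 6.61×10⁻⁵ T. Loop 2 (z = 0.0309 m): B₂ = 6.61×10⁻⁵ T.
The fields add: B = B₁ + B₂ = 1.32×10⁻⁴ T.

B ≈ 132 μT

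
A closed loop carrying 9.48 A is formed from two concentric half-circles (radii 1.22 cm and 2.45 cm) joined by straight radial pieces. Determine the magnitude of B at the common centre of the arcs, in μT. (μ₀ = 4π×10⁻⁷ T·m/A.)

B ≈ 123 μT

The radial connectors point toward the centre, so dl × r̂ = 0 and they contribute nothing.
Each semicircle gives μ₀I/(4R): inner arc 2.44×10⁻⁴ T, outer arc 1.22×10⁻⁴ T.
The two arcs carry current in opposite angular senses, so their fields oppose: B = |2.44×10⁻⁴ − 1.22×10⁻⁴| = 1.23×10⁻⁴ T.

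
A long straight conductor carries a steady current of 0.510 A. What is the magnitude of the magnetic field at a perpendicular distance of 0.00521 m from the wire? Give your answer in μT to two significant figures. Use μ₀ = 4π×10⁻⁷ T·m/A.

B ≈ 20 μT

For an infinitely long straight wire, B = μ₀I/(2πd).
B = (4π×10⁻⁷ × 0.510) / (2π × 0.00521) = 1.96×10⁻⁵ T.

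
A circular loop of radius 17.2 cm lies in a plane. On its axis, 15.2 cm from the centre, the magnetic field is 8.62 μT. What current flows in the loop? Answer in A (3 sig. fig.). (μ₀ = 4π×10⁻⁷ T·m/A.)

I ≈ 5.61 A

On the axis of a loop, B = μ₀IR²/[2(R²+z²)^(3/2)], so I = 2B(R²+z²)^(3/2)/(μ₀R²).
R² + z² = 0.02958 + 0.0231 = 0.05269 m²; raised to 3/2 gives 1.21×10⁻² m³.
I = 2 × 8.62×10⁻⁶ × 1.21×10⁻² / (1.26×10⁻⁶ × 0.02958) = 5.61 A.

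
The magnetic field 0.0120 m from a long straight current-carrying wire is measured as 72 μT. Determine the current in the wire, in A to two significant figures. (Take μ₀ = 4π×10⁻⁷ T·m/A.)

For a long straight wire B = μ₀I/(2πd), so I = 2πdB/μ₀.
I = 2π × 0.012 × 7.20×10⁻⁵ / (4π×10⁻⁷) = 4.32 A.

I ≈ 4.3 A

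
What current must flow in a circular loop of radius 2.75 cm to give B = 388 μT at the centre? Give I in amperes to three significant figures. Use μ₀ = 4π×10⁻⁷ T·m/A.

At the centre of a circular loop B = μ₀I/(2R), so I = 2RB/μ₀.
With R = 0.0275 m, I = 2 × 0.0275 × 3.88×10⁻⁴ / (4π×10⁻⁷) = 17.0 A.

I ≈ 17.0 A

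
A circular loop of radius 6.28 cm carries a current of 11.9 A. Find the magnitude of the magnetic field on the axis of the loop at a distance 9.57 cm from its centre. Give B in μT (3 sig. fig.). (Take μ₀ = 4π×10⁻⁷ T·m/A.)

On the axis of a circular loop, B = μ₀IR² / [2(R²+z²)^(3/2)].
R² + z² = (0.0628)² + (0.0957)² = 0.0131 m², and (R²+z²)^(3/2) = 1.50×10⁻³ m³.
B = (4π×10⁻⁷ × 11.9 × 0.003944) / (2 × 1.50×10⁻³) = 1.97×10⁻⁵ T.

B ≈ 19.7 μT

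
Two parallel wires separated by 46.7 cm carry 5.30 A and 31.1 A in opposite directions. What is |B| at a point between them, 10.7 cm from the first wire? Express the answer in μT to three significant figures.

Each long wire gives B = μ₀I/(2πd). Distances are d₁ = 0.107 m and d₂ = 0.36 m.
B₁ = 9.91×10⁻⁶ T, B₂ = 1.73×10⁻⁵ T.
Between antiparallel currents both contributions point the same way, so they add. B = B₁ + B₂ = 9.91×10⁻⁶ + 1.73×10⁻⁵ = 2.72×10⁻⁵ T.

B ≈ 27.2 μT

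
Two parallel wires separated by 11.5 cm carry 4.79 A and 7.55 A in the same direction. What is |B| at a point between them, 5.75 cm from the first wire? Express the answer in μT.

B ≈ 9.60 μT

Each long wire gives B = μ₀I/(2πd). Distances are d₁ = 0.0575 m and d₂ = 0.0575 m.
B₁ = 1.67×10⁻⁵ T, B₂ = 2.63×10⁻⁵ T.
Between parallel currents the two contributions point in opposite directions, so they subtract. B = |B₁ − B₂| = |1.67×10⁻⁵ − 2.63×10⁻⁵| = 9.60×10⁻⁶ T.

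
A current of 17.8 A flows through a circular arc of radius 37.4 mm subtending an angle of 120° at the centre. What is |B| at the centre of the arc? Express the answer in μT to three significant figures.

B ≈ 99.7 μT

The Biot–Savart field of a circular arc at its centre is B = μ₀Iφ/(4πR), with φ = 2.094 rad.
B = (4π×10⁻⁷ × 17.8 × 2.094) / (4π × 0.0374) = 9.97×10⁻⁵ T.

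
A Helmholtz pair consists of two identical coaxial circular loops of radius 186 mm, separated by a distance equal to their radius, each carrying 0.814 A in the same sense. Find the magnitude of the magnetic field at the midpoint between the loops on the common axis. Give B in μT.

B ≈ 3.94 μT

Each loop contributes B = μ₀IR²/[2(R²+z²)^(3/2)] on the axis, with z measured from that loop.
Loop 1 (z = 0.093 m): B₁ = 1.97×10⁻⁶ T. Loop 2 (z = 0.093 m): B₂ = 1.97×10⁻⁶ T.
The fields add: B = B₁ + B₂ = 3.94×10⁻⁶ T.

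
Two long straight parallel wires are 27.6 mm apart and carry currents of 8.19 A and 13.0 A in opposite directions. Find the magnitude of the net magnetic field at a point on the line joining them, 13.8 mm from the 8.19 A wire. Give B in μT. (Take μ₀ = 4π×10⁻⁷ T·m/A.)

Each long wire gives B = μ₀I/(2πd). Distances are d₁ = 0.0138 m and d₂ = 0.0138 m.
B₁ = 1.19×10⁻⁴ T, B₂ = 1.88×10⁻⁴ T.
Between antiparallel currents both contributions point the same way, so they add. B = B₁ + B₂ = 1.19×10⁻⁴ + 1.88×10⁻⁴ = 3.07×10⁻⁴ T.

B ≈ 307 μT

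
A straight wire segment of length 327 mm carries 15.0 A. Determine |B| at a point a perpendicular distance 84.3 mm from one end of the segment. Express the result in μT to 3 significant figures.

B ≈ 17.2 μT

For a finite straight segment, B = (μ₀I/4πd)(sinθ₁ + sinθ₂), where θ₁, θ₂ are the angles from the perpendicular to each end.
The perpendicular foot is at one end, so the two end-offsets along the wire are 0 and L = 0.327 m.
sinθ₁ = 0/√(0²+0.0843²) = 0.0000; sinθ₂ = 0.327/√(0.327²+0.0843²) = 0.9683.
B = (4π×10⁻⁷ × 15.0) / (4π × 0.0843) × (0.0000 + 0.9683) = 1.72×10⁻⁵ T.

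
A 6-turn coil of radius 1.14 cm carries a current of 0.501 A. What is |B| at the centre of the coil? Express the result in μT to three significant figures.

B ≈ 166 μT

For an N-turn flat coil, B = Nμ₀I/(2R) with R = 0.0114 m.
B = 6 × 2.76×10⁻⁵ T = 1.66×10⁻⁴ T.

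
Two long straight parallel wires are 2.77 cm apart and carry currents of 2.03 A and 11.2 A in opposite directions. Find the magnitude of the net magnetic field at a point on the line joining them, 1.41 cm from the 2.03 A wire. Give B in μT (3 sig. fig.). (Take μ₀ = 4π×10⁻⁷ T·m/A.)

Each long wire gives B = μ₀I/(2πd). Distances are d₁ = 0.0141 m and d₂ = 0.0136 m.
B₁ = 2.88×10⁻⁵ T, B₂ = 1.65×10⁻⁴ T.
Between antiparallel currents both contributions point the same way, so they add. B = B₁ + B₂ = 2.88×10⁻⁵ + 1.65×10⁻⁴ = 1.94×10⁻⁴ T.

B ≈ 194 μT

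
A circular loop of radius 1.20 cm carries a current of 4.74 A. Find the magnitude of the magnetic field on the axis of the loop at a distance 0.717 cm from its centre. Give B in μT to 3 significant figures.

On the axis of a circular loop, B = μ₀IR² / [2(R²+z²)^(3/2)].
R² + z² = (0.012)² + (0.00717)² = 0.0001954 m², and (R²+z²)^(3/2) = 2.73×10⁻⁶ m³.
B = (4π×10⁻⁷ × 4.74 × 0.000144) / (2 × 2.73×10⁻⁶) = 1.57×10⁻⁴ T.

B ≈ 157 μT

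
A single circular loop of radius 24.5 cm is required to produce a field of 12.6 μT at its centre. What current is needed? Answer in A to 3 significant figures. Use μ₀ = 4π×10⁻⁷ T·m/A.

I ≈ 4.91 A

At the centre of a circular loop B = μ₀I/(2R), so I = 2RB/μ₀.
With R = 0.245 m, I = 2 × 0.245 × 1.26×10⁻⁵ / (4π×10⁻⁷) = 4.91 A.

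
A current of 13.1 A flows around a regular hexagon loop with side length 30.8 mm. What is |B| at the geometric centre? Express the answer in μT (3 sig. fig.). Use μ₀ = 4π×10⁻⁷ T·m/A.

B ≈ 295 μT

Each side is a finite straight segment at perpendicular distance d = a/(2 tan(π/6)) = 0.02667 m from the centre, with end-angles ±π/6.
One side contributes B₁ = (μ₀I/4πd)·2 sin(π/6) = 4.91×10⁻⁵ T.
All 6 sides add in the same direction: B = 6 × 4.91×10⁻⁵ = 2.95×10⁻⁴ T.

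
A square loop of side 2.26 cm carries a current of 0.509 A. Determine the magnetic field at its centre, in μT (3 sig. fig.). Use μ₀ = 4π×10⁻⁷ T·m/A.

Each side is a finite straight segment at perpendicular distance d = a/(2 tan(π/4)) = 0.0113 m from the centre, with end-angles ±π/4.
One side contributes B₁ = (μ₀I/4πd)·2 sin(π/4) = 6.37×10⁻⁶ T.
All 4 sides add in the same direction: B = 4 × 6.37×10⁻⁶ = 2.55×10⁻⁵ T.

B ≈ 25.5 μT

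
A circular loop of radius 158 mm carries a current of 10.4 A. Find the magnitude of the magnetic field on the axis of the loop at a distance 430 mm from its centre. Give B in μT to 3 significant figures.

B ≈ 1.70 μT

On the axis of a circular loop, B = μ₀IR² / [2(R²+z²)^(3/2)].
R² + z² = (0.158)² + (0.43)² = 0.2099 m², and (R²+z²)^(3/2) = 9.61×10⁻² m³.
B = (4π×10⁻⁷ × 10.4 × 0.02496) / (2 × 9.61×10⁻²) = 1.70×10⁻⁶ T.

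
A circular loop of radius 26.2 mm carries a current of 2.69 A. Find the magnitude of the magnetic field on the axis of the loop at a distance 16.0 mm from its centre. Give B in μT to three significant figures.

On the axis of a circular loop, B = μ₀IR² / [2(R²+z²)^(3/2)].
R² + z² = (0.0262)² + (0.016)² = 0.0009424 m², and (R²+z²)^(3/2) = 2.89×10⁻⁵ m³.
B = (4π×10⁻⁷ × 2.69 × 0.0006864) / (2 × 2.89×10⁻⁵) = 4.01×10⁻⁵ T.

B ≈ 40.1 μT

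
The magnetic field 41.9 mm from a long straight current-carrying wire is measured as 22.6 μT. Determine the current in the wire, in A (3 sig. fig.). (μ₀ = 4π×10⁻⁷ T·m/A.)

For a long straight wire B = μ₀I/(2πd), so I = 2πdB/μ₀.
I = 2π × 0.0419 × 2.26×10⁻⁵ / (4π×10⁻⁷) = 4.73 A.

I ≈ 4.73 A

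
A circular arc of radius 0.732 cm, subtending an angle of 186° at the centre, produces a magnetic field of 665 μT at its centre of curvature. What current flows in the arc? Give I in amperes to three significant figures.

I ≈ 15.0 A

For a circular arc, B = μ₀Iφ/(4πR) with φ in radians; here φ = 3.246 rad.
So I = 4πRB/(μ₀φ) = 4π × 0.00732 × 6.65×10⁻⁴ / (4π×10⁻⁷ × 3.246) = 15.0 A.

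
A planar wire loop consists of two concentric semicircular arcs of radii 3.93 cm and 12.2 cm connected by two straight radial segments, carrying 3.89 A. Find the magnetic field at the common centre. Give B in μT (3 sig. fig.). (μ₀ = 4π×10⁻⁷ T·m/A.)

B ≈ 21.1 μT

The radial connectors point toward the centre, so dl × r̂ = 0 and they contribute nothing.
Each semicircle gives μ₀I/(4R): inner arc 3.11×10⁻⁵ T, outer arc 1.00×10⁻⁵ T.
The two arcs carry current in opposite angular senses, so their fields oppose: B = |3.11×10⁻⁵ − 1.00×10⁻⁵| = 2.11×10⁻⁵ T.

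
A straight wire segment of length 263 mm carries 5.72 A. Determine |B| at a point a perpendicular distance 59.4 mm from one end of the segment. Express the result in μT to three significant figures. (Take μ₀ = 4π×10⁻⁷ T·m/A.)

For a finite straight segment, B = (μ₀I/4πd)(sinθ₁ + sinθ₂), where θ₁, θ₂ are the angles from the perpendicular to each end.
The perpendicular foot is at one end, so the two end-offsets along the wire are 0 and L = 0.263 m.
sinθ₁ = 0/√(0²+0.0594²) = 0.0000; sinθ₂ = 0.263/√(0.263²+0.0594²) = 0.9754.
B = (4π×10⁻⁷ × 5.72) / (4π × 0.0594) × (0.0000 + 0.9754) = 9.39×10⁻⁶ T.

B ≈ 9.39 μT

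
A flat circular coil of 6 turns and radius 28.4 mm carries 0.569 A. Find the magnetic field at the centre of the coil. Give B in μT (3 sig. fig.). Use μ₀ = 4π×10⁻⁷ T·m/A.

For an N-turn flat coil, B = Nμ₀I/(2R) with R = 0.0284 m.
B = 6 × 1.26×10⁻⁵ T = 7.55×10⁻⁵ T.

B ≈ 75.5 μT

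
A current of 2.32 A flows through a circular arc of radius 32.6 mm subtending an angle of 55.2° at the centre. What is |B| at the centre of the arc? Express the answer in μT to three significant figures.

B ≈ 6.86 μT

The Biot–Savart field of a circular arc at its centre is B = μ₀Iφ/(4πR), with φ = 0.9634 rad.
B = (4π×10⁻⁷ × 2.32 × 0.9634) / (4π × 0.0326) = 6.86×10⁻⁶ T.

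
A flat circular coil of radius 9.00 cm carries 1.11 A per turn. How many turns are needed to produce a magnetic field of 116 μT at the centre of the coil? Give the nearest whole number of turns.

N = 15

For an N-turn coil, B = Nμ₀I/(2R). A single turn gives B₁ = 7.75×10⁻⁶ T with R = 0.09 m.
N = B/B₁ = 1.16×10⁻⁴ / 7.75×10⁻⁶ = 14.97.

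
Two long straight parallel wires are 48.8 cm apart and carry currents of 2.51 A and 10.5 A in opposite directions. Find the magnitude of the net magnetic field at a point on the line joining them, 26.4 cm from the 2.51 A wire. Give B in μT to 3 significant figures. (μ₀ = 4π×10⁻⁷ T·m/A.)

B ≈ 11.3 μT

Each long wire gives B = μ₀I/(2πd). Distances are d₁ = 0.264 m and d₂ = 0.224 m.
B₁ = 1.90×10⁻⁶ T, B₂ = 9.38×10⁻⁶ T.
Between antiparallel currents both contributions point the same way, so they add. B = B₁ + B₂ = 1.90×10⁻⁶ + 9.38×10⁻⁶ = 1.13×10⁻⁵ T.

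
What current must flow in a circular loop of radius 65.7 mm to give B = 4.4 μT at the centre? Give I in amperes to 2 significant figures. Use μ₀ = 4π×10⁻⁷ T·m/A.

I ≈ 0.46 A

At the centre of a circular loop B = μ₀I/(2R), so I = 2RB/μ₀.
With R = 0.0657 m, I = 2 × 0.0657 × 4.40×10⁻⁶ / (4π×10⁻⁷) = 0.460 A.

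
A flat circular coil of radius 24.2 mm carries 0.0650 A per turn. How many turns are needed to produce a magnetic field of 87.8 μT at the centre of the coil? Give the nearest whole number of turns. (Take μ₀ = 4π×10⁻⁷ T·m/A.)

N = 52

For an N-turn coil, B = Nμ₀I/(2R). A single turn gives B₁ = 1.69×10⁻⁶ T with R = 0.0242 m.
N = B/B₁ = 8.78×10⁻⁵ / 1.69×10⁻⁶ = 52.03.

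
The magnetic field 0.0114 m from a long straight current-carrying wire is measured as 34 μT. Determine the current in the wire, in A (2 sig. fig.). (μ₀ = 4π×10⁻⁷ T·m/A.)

For a long straight wire B = μ₀I/(2πd), so I = 2πdB/μ₀.
I = 2π × 0.0114 × 3.40×10⁻⁵ / (4π×10⁻⁷) = 1.94 A.

I ≈ 1.9 A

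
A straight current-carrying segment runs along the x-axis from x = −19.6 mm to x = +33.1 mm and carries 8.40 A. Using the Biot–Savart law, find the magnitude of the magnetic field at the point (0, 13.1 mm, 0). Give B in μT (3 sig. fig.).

For a finite straight segment, B = (μ₀I/4πd)(sinθ₁ + sinθ₂), where θ₁, θ₂ are the angles from the perpendicular to each end.
The perpendicular distance is d = 0.0131 m; the end-offsets along the wire are a = 0.0196 m and b = 0.0331 m.
sinθ₁ = 0.0196/√(0.0196²+0.0131²) = 0.8314; sinθ₂ = 0.0331/√(0.0331²+0.0131²) = 0.9298.
B = (4π×10⁻⁷ × 8.40) / (4π × 0.0131) × (0.8314 + 0.9298) = 1.13×10⁻⁴ T.

B ≈ 113 μT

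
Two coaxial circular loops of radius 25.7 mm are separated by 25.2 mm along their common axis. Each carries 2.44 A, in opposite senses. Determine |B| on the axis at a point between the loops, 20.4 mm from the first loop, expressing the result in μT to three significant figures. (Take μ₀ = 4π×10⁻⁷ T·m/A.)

B ≈ 28.0 μT

Each loop contributes B = μ₀IR²/[2(R²+z²)^(3/2)] on the axis, with z measured from that loop.
Loop 1 (z = 0.0204 m): B₁ = 2.87×10⁻⁵ T. Loop 2 (z = 0.0048 m): B₂ = 5.67×10⁻⁵ T.
The fields oppose: B = |B₁ − B₂| = 2.80×10⁻⁵ T.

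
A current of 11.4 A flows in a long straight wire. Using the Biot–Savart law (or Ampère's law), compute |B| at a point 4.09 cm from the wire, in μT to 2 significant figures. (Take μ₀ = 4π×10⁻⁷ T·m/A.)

B ≈ 56 μT

For an infinitely long straight wire, B = μ₀I/(2πd).
B = (4π×10⁻⁷ × 11.4) / (2π × 0.0409) = 5.57×10⁻⁵ T.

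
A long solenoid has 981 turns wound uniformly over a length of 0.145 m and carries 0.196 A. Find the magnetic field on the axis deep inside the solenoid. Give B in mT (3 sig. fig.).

B ≈ 1.67 mT

Inside a long solenoid, B = μ₀nI with n = 6766 turns/m.
B = 4π×10⁻⁷ × 6766 × 0.196 = 1.67×10⁻³ T.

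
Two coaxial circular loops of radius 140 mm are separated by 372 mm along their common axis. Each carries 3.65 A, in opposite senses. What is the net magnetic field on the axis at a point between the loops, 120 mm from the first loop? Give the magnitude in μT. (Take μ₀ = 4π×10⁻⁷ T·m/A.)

Each loop contributes B = μ₀IR²/[2(R²+z²)^(3/2)] on the axis, with z measured from that loop.
Loop 1 (z = 0.12 m): B₁ = 7.17×10⁻⁶ T. Loop 2 (z = 0.252 m): B₂ = 1.88×10⁻⁶ T.
The fields oppose: B = |B₁ − B₂| = 5.29×10⁻⁶ T.

B ≈ 5.29 μT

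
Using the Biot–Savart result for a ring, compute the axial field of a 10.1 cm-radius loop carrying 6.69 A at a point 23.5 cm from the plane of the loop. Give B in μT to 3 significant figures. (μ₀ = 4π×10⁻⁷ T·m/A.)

On the axis of a circular loop, B = μ₀IR² / [2(R²+z²)^(3/2)].
R² + z² = (0.101)² + (0.235)² = 0.06543 m², and (R²+z²)^(3/2) = 1.67×10⁻² m³.
B = (4π×10⁻⁷ × 6.69 × 0.0102) / (2 × 1.67×10⁻²) = 2.56×10⁻⁶ T.

B ≈ 2.56 μT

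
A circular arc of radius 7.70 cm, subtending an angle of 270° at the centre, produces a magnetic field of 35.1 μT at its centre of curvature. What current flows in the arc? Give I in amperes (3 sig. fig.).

I ≈ 5.74 A

For a circular arc, B = μ₀Iφ/(4πR) with φ in radians; here φ = 4.712 rad.
So I = 4πRB/(μ₀φ) = 4π × 0.077 × 3.51×10⁻⁵ / (4π×10⁻⁷ × 4.712) = 5.74 A.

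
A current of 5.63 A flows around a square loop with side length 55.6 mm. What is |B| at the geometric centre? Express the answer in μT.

Each side is a finite straight segment at perpendicular distance d = a/(2 tan(π/4)) = 0.0278 m from the centre, with end-angles ±π/4.
One side contributes B₁ = (μ₀I/4πd)·2 sin(π/4) = 2.86×10⁻⁵ T.
All 4 sides add in the same direction: B = 4 × 2.86×10⁻⁵ = 1.15×10⁻⁴ T.

B ≈ 115 μT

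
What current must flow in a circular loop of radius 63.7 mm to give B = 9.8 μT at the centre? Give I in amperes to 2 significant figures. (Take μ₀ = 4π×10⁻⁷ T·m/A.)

At the centre of a circular loop B = μ₀I/(2R), so I = 2RB/μ₀.
With R = 0.0637 m, I = 2 × 0.0637 × 9.80×10⁻⁶ / (4π×10⁻⁷) = 0.994 A.

I ≈ 0.99 A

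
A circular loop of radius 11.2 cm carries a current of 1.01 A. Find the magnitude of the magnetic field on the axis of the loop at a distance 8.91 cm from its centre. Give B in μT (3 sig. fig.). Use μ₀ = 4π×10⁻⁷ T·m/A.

B ≈ 2.72 μT

On the axis of a circular loop, B = μ₀IR² / [2(R²+z²)^(3/2)].
R² + z² = (0.112)² + (0.0891)² = 0.02048 m², and (R²+z²)^(3/2) = 2.93×10⁻³ m³.
B = (4π×10⁻⁷ × 1.01 × 0.01254) / (2 × 2.93×10⁻³) = 2.72×10⁻⁶ T.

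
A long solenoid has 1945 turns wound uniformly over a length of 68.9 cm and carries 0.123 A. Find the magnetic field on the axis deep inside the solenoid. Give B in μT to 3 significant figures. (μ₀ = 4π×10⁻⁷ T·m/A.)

Inside a long solenoid, B = μ₀nI with n = 2823 turns/m.
B = 4π×10⁻⁷ × 2823 × 0.123 = 4.36×10⁻⁴ T.

B ≈ 436 μT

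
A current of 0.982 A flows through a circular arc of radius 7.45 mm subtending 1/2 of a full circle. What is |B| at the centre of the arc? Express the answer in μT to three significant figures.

The Biot–Savart field of a circular arc at its centre is B = μ₀Iφ/(4πR), with φ = 3.142 rad.
B = (4π×10⁻⁷ × 0.982 × 3.142) / (4π × 0.00745) = 4.14×10⁻⁵ T.

B ≈ 41.4 μT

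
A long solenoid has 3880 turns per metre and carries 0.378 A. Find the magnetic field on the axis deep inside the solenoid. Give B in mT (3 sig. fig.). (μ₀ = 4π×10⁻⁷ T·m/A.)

Inside a long solenoid, B = μ₀nI with n = 3880 turns/m.
B = 4π×10⁻⁷ × 3880 × 0.378 = 1.84×10⁻³ T.

B ≈ 1.84 mT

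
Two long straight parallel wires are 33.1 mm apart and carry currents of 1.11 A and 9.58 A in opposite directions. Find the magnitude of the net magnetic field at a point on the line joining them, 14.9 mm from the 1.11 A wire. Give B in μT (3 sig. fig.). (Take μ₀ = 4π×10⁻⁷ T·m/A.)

Each long wire gives B = μ₀I/(2πd). Distances are d₁ = 0.0149 m and d₂ = 0.0182 m.
B₁ = 1.49×10⁻⁵ T, B₂ = 1.05×10⁻⁴ T.
Between antiparallel currents both contributions point the same way, so they add. B = B₁ + B₂ = 1.49×10⁻⁵ + 1.05×10⁻⁴ = 1.20×10⁻⁴ T.

B ≈ 120 μT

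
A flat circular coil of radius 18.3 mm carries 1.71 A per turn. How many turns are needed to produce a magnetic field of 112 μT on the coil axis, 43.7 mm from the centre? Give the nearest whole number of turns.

For an N-turn coil, B = Nμ₀IR²/[2(R²+z²)^(3/2)]. A single turn gives B₁ = 3.38×10⁻⁶ T with R = 0.0183 m, z = 0.0437 m.
N = B/B₁ = 1.12×10⁻⁴ / 3.38×10⁻⁶ = 33.10.

N = 33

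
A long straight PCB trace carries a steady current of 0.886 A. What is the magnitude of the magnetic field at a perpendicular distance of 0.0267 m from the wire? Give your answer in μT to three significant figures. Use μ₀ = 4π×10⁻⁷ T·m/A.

B ≈ 6.64 μT

For an infinitely long straight wire, B = μ₀I/(2πd).
B = (4π×10⁻⁷ × 0.886) / (2π × 0.0267) = 6.64×10⁻⁶ T.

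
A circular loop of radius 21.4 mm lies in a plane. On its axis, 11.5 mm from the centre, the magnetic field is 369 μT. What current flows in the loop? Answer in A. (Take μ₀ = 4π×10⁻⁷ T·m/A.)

I ≈ 18.4 A

On the axis of a loop, B = μ₀IR²/[2(R²+z²)^(3/2)], so I = 2B(R²+z²)^(3/2)/(μ₀R²).
R² + z² = 0.000458 + 0.0001322 = 0.0005902 m²; raised to 3/2 gives 1.43×10⁻⁵ m³.
I = 2 × 3.69×10⁻⁴ × 1.43×10⁻⁵ / (1.26×10⁻⁶ × 0.000458) = 18.4 A.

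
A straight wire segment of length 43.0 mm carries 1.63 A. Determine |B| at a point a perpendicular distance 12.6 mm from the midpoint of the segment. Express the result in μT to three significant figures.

For a finite straight segment, B = (μ₀I/4πd)(sinθ₁ + sinθ₂), where θ₁, θ₂ are the angles from the perpendicular to each end.
The perpendicular from the point meets the wire at its midpoint, so each end is L/2 = 0.0215 m away along the wire.
sinθ₁ = 0.0215/√(0.0215²+0.0126²) = 0.8628; sinθ₂ = 0.0215/√(0.0215²+0.0126²) = 0.8628.
B = (4π×10⁻⁷ × 1.63) / (4π × 0.0126) × (0.8628 + 0.8628) = 2.23×10⁻⁵ T.

B ≈ 22.3 μT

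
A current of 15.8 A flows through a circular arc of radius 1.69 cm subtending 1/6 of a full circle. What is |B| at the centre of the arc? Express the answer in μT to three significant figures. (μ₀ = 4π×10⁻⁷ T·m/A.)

B ≈ 97.9 μT

The Biot–Savart field of a circular arc at its centre is B = μ₀Iφ/(4πR), with φ = 1.047 rad.
B = (4π×10⁻⁷ × 15.8 × 1.047) / (4π × 0.0169) = 9.79×10⁻⁵ T.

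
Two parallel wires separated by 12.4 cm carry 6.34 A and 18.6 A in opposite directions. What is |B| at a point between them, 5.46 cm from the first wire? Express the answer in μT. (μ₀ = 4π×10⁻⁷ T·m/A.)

B ≈ 76.8 μT

Each long wire gives B = μ₀I/(2πd). Distances are d₁ = 0.0546 m and d₂ = 0.0694 m.
B₁ = 2.32×10⁻⁵ T, B₂ = 5.36×10⁻⁵ T.
Between antiparallel currents both contributions point the same way, so they add. B = B₁ + B₂ = 2.32×10⁻⁵ + 5.36×10⁻⁵ = 7.68×10⁻⁵ T.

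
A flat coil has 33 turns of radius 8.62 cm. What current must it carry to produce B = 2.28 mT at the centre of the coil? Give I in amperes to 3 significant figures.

For an N-turn coil, B = Nμ₀I/(2R) with R = 0.0862 m, so I = 2RB/(Nμ₀) = 2 × 0.0862 × 2.28×10⁻³ / (33 × 4π×10⁻⁷) = 9.48 A.

I ≈ 9.48 A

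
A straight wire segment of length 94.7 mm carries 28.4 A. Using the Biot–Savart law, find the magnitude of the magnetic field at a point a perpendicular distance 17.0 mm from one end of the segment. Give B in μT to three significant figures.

For a finite straight segment, B = (μ₀I/4πd)(sinθ₁ + sinθ₂), where θ₁, θ₂ are the angles from the perpendicular to each end.
The perpendicular foot is at one end, so the two end-offsets along the wire are 0 and L = 0.0947 m.
sinθ₁ = 0/√(0²+0.017²) = 0.0000; sinθ₂ = 0.0947/√(0.0947²+0.017²) = 0.9843.
B = (4π×10⁻⁷ × 28.4) / (4π × 0.017) × (0.0000 + 0.9843) = 1.64×10⁻⁴ T.

B ≈ 164 μT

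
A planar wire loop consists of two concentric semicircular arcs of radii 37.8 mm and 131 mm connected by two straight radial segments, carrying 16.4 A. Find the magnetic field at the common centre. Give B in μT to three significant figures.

B ≈ 97.0 μT

The radial connectors point toward the centre, so dl × r̂ = 0 and they contribute nothing.
Each semicircle gives μ₀I/(4R): inner arc 1.36×10⁻⁴ T, outer arc 3.93×10⁻⁵ T.
The two arcs carry current in opposite angular senses, so their fields oppose: B = |1.36×10⁻⁴ − 3.93×10⁻⁵| = 9.70×10⁻⁵ T.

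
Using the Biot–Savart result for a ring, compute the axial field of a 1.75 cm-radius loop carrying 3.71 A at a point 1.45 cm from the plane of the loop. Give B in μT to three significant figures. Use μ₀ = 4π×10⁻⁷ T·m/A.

B ≈ 60.8 μT

On the axis of a circular loop, B = μ₀IR² / [2(R²+z²)^(3/2)].
R² + z² = (0.0175)² + (0.0145)² = 0.0005165 m², and (R²+z²)^(3/2) = 1.17×10⁻⁵ m³.
B = (4π×10⁻⁷ × 3.71 × 0.0003063) / (2 × 1.17×10⁻⁵) = 6.08×10⁻⁵ T.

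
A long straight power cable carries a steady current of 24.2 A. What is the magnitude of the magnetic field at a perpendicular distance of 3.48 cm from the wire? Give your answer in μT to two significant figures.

B ≈ 140 μT

For an infinitely long straight wire, B = μ₀I/(2πd).
B = (4π×10⁻⁷ × 24.2) / (2π × 0.0348) = 1.39×10⁻⁴ T.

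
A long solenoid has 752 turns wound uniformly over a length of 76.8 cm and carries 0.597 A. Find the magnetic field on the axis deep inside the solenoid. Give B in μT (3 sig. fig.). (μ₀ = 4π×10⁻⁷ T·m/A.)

Inside a long solenoid, B = μ₀nI with n = 979.2 turns/m.
B = 4π×10⁻⁷ × 979.2 × 0.597 = 7.35×10⁻⁴ T.

B ≈ 735 μT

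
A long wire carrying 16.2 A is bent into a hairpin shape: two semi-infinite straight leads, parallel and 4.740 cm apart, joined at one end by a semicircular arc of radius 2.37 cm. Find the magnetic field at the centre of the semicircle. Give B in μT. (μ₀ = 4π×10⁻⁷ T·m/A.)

B ≈ 351 μT

The semicircular arc contributes B_arc = μ₀I·π/(4πR) = μ₀I/(4R) = 2.15×10⁻⁴ T.
Each semi-infinite lead is at perpendicular distance R = 0.0237 m from the centre, with the perpendicular foot at its near end, so it contributes μ₀I/(4πR); both point the same way, together 1.37×10⁻⁴ T.
Arc and leads all point the same direction: B = 2.15×10⁻⁴ + 1.37×10⁻⁴ = 3.51×10⁻⁴ T.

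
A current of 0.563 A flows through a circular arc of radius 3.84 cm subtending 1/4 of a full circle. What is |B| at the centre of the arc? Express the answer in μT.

B ≈ 2.30 μT

The Biot–Savart field of a circular arc at its centre is B = μ₀Iφ/(4πR), with φ = 1.571 rad.
B = (4π×10⁻⁷ × 0.563 × 1.571) / (4π × 0.0384) = 2.30×10⁻⁶ T.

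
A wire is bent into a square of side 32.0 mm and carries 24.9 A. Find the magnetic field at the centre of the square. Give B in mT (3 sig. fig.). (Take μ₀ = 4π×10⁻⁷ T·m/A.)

Each side is a finite straight segment at perpendicular distance d = a/(2 tan(π/4)) = 0.016 m from the centre, with end-angles ±π/4.
One side contributes B₁ = (μ₀I/4πd)·2 sin(π/4) = 2.20×10⁻⁴ T.
All 4 sides add in the same direction: B = 4 × 2.20×10⁻⁴ = 8.80×10⁻⁴ T.

B ≈ 0.880 mT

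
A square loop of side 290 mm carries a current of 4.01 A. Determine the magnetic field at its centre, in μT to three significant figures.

B ≈ 15.6 μT

Each side is a finite straight segment at perpendicular distance d = a/(2 tan(π/4)) = 0.145 m from the centre, with end-angles ±π/4.
One side contributes B₁ = (μ₀I/4πd)·2 sin(π/4) = 3.91×10⁻⁶ T.
All 4 sides add in the same direction: B = 4 × 3.91×10⁻⁶ = 1.56×10⁻⁵ T.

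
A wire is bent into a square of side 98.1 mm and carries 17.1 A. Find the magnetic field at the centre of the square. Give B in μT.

Each side is a finite straight segment at perpendicular distance d = a/(2 tan(π/4)) = 0.04905 m from the centre, with end-angles ±π/4.
One side contributes B₁ = (μ₀I/4πd)·2 sin(π/4) = 4.93×10⁻⁵ T.
All 4 sides add in the same direction: B = 4 × 4.93×10⁻⁵ = 1.97×10⁻⁴ T.

B ≈ 197 μT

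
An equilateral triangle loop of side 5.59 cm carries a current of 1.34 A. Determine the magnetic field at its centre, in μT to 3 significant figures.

B ≈ 43.1 μT

Each side is a finite straight segment at perpendicular distance d = a/(2 tan(π/3)) = 0.01614 m from the centre, with end-angles ±π/3.
One side contributes B₁ = (μ₀I/4πd)·2 sin(π/3) = 1.44×10⁻⁵ T.
All 3 sides add in the same direction: B = 3 × 1.44×10⁻⁵ = 4.31×10⁻⁵ T.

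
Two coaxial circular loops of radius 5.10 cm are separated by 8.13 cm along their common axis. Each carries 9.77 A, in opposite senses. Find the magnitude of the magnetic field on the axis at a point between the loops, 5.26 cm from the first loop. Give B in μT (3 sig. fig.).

B ≈ 39.1 μT

Each loop contributes B = μ₀IR²/[2(R²+z²)^(3/2)] on the axis, with z measured from that loop.
Loop 1 (z = 0.0526 m): B₁ = 4.06×10⁻⁵ T. Loop 2 (z = 0.0287 m): B₂ = 7.97×10⁻⁵ T.
The fields oppose: B = |B₁ − B₂| = 3.91×10⁻⁵ T.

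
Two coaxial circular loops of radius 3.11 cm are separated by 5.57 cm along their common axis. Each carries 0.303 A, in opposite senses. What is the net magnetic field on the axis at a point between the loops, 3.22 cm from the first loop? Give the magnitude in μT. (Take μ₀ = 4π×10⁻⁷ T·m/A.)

B ≈ 1.06 μT

Each loop contributes B = μ₀IR²/[2(R²+z²)^(3/2)] on the axis, with z measured from that loop.
Loop 1 (z = 0.0322 m): B₁ = 2.05×10⁻⁶ T. Loop 2 (z = 0.0235 m): B₂ = 3.11×10⁻⁶ T.
The fields oppose: B = |B₁ − B₂| = 1.06×10⁻⁶ T.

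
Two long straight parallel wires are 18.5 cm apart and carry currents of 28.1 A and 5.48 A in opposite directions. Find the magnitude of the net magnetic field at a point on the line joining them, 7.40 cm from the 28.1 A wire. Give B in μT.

B ≈ 85.8 μT

Each long wire gives B = μ₀I/(2πd). Distances are d₁ = 0.074 m and d₂ = 0.111 m.
B₁ = 7.59×10⁻⁵ T, B₂ = 9.87×10⁻⁶ T.
Between antiparallel currents both contributions point the same way, so they add. B = B₁ + B₂ = 7.59×10⁻⁵ + 9.87×10⁻⁶ = 8.58×10⁻⁵ T.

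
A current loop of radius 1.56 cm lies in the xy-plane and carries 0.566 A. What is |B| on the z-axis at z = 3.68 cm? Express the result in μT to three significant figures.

B ≈ 1.36 μT

On the axis of a circular loop, B = μ₀IR² / [2(R²+z²)^(3/2)].
R² + z² = (0.0156)² + (0.0368)² = 0.001598 m², and (R²+z²)^(3/2) = 6.39×10⁻⁵ m³.
B = (4π×10⁻⁷ × 0.566 × 0.0002434) / (2 × 6.39×10⁻⁵) = 1.36×10⁻⁶ T.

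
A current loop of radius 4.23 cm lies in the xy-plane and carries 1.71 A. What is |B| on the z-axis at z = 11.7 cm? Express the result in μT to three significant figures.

B ≈ 0.998 μT

On the axis of a circular loop, B = μ₀IR² / [2(R²+z²)^(3/2)].
R² + z² = (0.0423)² + (0.117)² = 0.01548 m², and (R²+z²)^(3/2) = 1.93×10⁻³ m³.
B = (4π×10⁻⁷ × 1.71 × 0.001789) / (2 × 1.93×10⁻³) = 9.98×10⁻⁷ T.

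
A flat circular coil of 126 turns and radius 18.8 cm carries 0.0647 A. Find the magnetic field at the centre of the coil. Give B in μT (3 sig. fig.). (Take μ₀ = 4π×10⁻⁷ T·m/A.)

For an N-turn flat coil, B = Nμ₀I/(2R) with R = 0.188 m.
B = 126 × 2.16×10⁻⁷ T = 2.72×10⁻⁵ T.

B ≈ 27.2 μT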